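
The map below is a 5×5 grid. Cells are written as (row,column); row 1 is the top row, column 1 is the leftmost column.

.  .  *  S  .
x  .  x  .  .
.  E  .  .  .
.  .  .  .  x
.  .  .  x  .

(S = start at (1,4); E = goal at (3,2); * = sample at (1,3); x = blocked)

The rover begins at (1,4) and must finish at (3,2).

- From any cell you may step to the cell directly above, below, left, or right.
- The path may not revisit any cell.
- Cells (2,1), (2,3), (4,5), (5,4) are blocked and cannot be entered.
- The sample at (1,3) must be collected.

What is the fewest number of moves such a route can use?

4

Any route passes through (1,3) somewhere between (1,4) and (3,2). Summing Manhattan distances along the two legs ((1,4) → (1,3) → (3,2)) gives a lower bound of 1 + 3 = 4 moves.
A route of 4 moves achieves this: (1,4) → (1,3) → (1,2) → (2,2) → (3,2).
Since 4 matches the lower bound, it is optimal.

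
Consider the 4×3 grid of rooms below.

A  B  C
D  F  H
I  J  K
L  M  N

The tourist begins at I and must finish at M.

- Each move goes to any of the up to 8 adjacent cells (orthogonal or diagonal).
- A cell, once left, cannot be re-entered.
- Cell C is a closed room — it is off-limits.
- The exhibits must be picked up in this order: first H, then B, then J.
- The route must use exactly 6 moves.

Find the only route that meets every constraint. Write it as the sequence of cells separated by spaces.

The waypoints must appear in the order H, B, J, with no cell reused.
Route from I: up-right 1 to F, right 1 to H, up-left 1 to B, down-left 1 to D, down-right 1 to J, down 1 to M — 6 moves in all.
Check: order respected (H at step 2, B at step 3, J at step 5); 6 moves as required.

I F H B D J M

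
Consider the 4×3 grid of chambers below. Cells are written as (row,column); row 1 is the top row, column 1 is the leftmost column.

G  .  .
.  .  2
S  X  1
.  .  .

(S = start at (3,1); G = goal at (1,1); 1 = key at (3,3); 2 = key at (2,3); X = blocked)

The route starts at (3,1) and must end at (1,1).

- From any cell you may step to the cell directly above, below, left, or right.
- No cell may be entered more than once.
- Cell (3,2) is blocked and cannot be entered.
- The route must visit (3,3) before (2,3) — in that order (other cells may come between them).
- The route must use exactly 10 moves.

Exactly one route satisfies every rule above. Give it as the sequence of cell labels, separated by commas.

The waypoints must appear in the order (3,3), (2,3), with no cell reused.
Route from (3,1): down 1 to (4,1), right 2 to (4,3), up 3 to (1,3), left 1 to (1,2), down 1 to (2,2), left 1 to (2,1), up 1 to (1,1) — 10 moves in all.
Check: order respected (1 at step 4, 2 at step 5); 10 moves as required.

(3,1), (4,1), (4,2), (4,3), (3,3), (2,3), (1,3), (1,2), (2,2), (2,1), (1,1)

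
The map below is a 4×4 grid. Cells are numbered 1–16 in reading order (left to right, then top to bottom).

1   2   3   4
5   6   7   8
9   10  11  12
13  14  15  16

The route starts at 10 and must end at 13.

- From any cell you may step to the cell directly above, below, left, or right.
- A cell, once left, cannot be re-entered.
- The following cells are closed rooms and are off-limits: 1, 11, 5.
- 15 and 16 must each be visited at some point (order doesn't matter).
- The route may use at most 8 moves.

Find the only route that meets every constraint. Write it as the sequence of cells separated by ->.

The 8-move cap with required stops at 15, 16 leaves no slack for detours.
Route from 10: up to 6, 2× right (reaching 8), 2× down (reaching 16), 3× left (reaching 13) — 8 moves in all.
Check: all required cells visited; 8 ≤ 8 moves.

10 -> 6 -> 7 -> 8 -> 12 -> 16 -> 15 -> 14 -> 13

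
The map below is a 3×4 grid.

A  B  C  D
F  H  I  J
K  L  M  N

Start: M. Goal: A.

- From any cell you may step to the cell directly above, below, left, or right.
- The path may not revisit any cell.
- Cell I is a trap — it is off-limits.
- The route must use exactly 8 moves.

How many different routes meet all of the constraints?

Need simple routes of exactly 8 moves from M to A (Manhattan distance 4, so 2 moves are spent on a detour and 2 undoing it).
Enumerating: M N J D C B H F A.
That gives 1 route.

1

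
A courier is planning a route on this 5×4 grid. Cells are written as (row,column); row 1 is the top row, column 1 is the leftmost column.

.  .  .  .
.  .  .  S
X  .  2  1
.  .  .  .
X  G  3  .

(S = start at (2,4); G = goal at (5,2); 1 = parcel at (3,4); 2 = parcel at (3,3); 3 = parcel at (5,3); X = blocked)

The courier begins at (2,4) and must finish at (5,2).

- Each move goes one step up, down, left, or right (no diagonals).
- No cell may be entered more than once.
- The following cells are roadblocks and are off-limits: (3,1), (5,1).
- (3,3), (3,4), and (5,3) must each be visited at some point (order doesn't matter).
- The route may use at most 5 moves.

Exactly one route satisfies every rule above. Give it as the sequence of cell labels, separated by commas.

The 5-move cap with required stops at (3,3), (3,4), (5,3) leaves no slack for detours.
Route from (2,4): down 1 to (3,4), left 1 to (3,3), down 2 to (5,3), left 1 to (5,2) — 5 moves in all.
Check: all required cells visited; 5 ≤ 5 moves.

(2,4), (3,4), (3,3), (4,3), (5,3), (5,2)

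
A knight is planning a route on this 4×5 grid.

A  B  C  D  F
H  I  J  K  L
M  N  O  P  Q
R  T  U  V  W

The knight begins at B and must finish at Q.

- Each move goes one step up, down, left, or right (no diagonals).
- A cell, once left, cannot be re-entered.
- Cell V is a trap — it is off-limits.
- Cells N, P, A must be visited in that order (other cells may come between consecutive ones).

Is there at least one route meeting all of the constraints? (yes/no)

no

Ignoring the required order, 57 revisit-free routes from B to Q pass through all of N, P, and A; the waypoint orders that occur are A → N → P (57) — never N → P → A.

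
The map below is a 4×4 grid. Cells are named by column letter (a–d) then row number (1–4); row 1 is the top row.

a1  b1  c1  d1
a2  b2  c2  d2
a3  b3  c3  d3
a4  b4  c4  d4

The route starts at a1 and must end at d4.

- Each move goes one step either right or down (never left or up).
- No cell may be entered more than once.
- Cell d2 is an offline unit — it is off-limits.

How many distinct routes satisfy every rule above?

16

A right/down-only route from a1 to d4 makes exactly 3 down-moves and 3 right-moves in some order.
With no other constraints that would be C(6,3) = 20 routes.
Subtract routes through each blocked cell (inclusion–exclusion for overlaps): − through d2: 4 → 16.
That gives 16 routes.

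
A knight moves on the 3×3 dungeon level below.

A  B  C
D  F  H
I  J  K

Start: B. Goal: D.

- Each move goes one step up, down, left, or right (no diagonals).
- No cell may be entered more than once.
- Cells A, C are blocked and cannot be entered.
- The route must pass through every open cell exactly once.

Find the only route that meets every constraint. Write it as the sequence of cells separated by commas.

Need to visit all 7 open cells exactly once, starting at B and ending at D.
Cell I has only two open neighbours (D and J), so the path must pass straight through it: one of those is the cell it's entered from and the other is where it exits.
Route from B: down 1 to F, right 1 to H, down 1 to K, left 2 to I, up 1 to D — 6 moves in all.
Check: all 7 open cells covered.

B, F, H, K, J, I, D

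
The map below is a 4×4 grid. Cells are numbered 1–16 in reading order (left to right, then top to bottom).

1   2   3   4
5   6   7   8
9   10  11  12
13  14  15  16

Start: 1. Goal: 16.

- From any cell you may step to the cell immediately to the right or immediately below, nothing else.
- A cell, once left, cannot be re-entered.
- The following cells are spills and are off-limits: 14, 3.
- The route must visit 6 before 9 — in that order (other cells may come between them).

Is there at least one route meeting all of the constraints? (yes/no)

no

9 lies to the left of 6, so going from 6 to 9 would need a leftward move — but moves only go right/down, so 6 cannot be visited before 9.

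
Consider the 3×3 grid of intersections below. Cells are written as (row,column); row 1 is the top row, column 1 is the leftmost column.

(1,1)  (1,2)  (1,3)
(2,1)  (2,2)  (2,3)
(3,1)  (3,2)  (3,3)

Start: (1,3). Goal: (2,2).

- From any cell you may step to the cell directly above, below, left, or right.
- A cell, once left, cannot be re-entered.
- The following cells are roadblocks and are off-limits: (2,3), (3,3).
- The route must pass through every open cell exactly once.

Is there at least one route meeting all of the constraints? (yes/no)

yes

One route that works: (1,3) → (1,2) → (1,1) → (2,1) → (3,1) → (3,2) → (2,2).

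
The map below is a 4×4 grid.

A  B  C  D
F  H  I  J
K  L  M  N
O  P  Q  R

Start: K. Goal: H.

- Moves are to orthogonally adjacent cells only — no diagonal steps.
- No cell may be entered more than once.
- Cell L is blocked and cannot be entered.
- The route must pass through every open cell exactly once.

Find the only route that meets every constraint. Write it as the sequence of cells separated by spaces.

K O P Q R N M I J D C B A F H

Need to visit all 15 open cells exactly once, starting at K and ending at H.
Route from K: down 1 to O, right 3 to R, up 1 to N, left 1 to M, up 1 to I, right 1 to J, up 1 to D, left 3 to A, down 1 to F, right 1 to H — 14 moves in all.
Check: all 15 open cells covered.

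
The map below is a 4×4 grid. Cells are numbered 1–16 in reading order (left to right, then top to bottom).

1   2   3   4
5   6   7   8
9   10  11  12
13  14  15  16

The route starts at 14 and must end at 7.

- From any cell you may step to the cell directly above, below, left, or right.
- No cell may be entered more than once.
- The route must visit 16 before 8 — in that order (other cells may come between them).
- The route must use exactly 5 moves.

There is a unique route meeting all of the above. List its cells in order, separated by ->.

The waypoints must appear in the order 16, 8, with no cell reused.
Route from 14: right 2 to 16, up 2 to 8, left 1 to 7 — 5 moves in all.
Check: order respected (16 at step 2, 8 at step 4); 5 moves as required.

14 -> 15 -> 16 -> 12 -> 8 -> 7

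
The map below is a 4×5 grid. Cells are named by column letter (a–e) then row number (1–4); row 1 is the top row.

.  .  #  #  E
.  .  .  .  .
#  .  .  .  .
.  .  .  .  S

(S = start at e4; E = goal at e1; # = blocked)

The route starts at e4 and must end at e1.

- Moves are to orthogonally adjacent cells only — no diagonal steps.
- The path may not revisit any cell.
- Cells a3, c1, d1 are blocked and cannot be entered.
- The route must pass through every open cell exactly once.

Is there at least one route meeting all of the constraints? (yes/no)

no

Cell a4 has only one open neighbour but is neither the start nor the goal, so a Hamiltonian route would have to both enter and leave it through the same neighbour — impossible without revisiting.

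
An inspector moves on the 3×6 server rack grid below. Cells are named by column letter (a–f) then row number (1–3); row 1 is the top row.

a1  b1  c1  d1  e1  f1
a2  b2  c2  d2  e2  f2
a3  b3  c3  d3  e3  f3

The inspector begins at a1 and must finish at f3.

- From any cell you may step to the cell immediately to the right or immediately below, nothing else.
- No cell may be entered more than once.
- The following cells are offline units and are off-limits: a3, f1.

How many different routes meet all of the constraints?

A right/down-only route from a1 to f3 makes exactly 2 down-moves and 5 right-moves in some order.
With no other constraints that would be C(7,2) = 21 routes.
Subtract routes through each blocked cell (inclusion–exclusion for overlaps): − through f1: 1 − through a3: 1 → 19.
That gives 19 routes.

19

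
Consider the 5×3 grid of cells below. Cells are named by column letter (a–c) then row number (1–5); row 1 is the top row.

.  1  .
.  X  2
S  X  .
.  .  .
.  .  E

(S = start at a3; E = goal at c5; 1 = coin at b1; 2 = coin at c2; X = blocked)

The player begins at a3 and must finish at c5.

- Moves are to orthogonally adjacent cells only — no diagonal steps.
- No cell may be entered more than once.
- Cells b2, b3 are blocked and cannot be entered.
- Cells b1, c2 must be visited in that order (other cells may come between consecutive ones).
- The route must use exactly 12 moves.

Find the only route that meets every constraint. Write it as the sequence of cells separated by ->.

a3 -> a2 -> a1 -> b1 -> c1 -> c2 -> c3 -> c4 -> b4 -> a4 -> a5 -> b5 -> c5

The waypoints must appear in the order b1, c2, with no cell reused.
Route from a3: up 2 to a1, right 2 to c1, down 3 to c4, left 2 to a4, down 1 to a5, right 2 to c5 — 12 moves in all.
Check: order respected (1 at step 3, 2 at step 5); 12 moves as required.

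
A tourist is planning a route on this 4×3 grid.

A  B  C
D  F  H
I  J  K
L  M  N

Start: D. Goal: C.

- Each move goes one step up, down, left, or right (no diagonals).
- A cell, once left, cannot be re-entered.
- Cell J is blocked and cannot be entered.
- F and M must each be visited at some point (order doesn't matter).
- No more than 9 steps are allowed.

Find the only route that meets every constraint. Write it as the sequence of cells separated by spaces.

D I L M N K H F B C

Any route must reach F and M and still end at C within 9 moves, so the order of the required stops is forced.
Route from D: down 2 to L, right 2 to N, up 2 to H, left 1 to F, up 1 to B, right 1 to C — 9 moves in all.
Check: all required cells visited; 9 ≤ 9 moves.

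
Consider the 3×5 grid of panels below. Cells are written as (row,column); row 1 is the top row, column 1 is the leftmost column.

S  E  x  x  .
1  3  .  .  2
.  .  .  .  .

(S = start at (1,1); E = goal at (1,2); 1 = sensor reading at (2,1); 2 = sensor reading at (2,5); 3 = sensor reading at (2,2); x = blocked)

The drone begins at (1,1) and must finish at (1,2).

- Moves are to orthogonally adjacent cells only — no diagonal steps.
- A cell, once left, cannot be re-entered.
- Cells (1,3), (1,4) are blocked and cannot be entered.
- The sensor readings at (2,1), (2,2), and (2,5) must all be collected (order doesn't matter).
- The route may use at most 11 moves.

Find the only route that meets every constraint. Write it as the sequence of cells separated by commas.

(1,1), (2,1), (3,1), (3,2), (3,3), (3,4), (3,5), (2,5), (2,4), (2,3), (2,2), (1,2)

The budget equals the shortest possible length, so every move has to be on a shortest route through the required cells.
Route from (1,1): down 2 to (3,1), right 4 to (3,5), up 1 to (2,5), left 3 to (2,2), up 1 to (1,2) — 11 moves in all.
Check: all required cells visited; 11 ≤ 11 moves.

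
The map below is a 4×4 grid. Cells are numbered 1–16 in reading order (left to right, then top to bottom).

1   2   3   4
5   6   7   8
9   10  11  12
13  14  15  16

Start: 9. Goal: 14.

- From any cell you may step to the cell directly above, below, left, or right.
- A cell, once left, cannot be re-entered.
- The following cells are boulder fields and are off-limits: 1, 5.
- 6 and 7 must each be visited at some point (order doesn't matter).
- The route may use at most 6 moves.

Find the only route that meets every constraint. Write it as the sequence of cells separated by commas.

Any route must reach 6 and 7 and still end at 14 within 6 moves, so the order of the required stops is forced.
Route from 9: right to 10, up to 6, right to 7, 2× down (reaching 15), left to 14 — 6 moves in all.
Check: all required cells visited; 6 ≤ 6 moves.

9, 10, 6, 7, 11, 15, 14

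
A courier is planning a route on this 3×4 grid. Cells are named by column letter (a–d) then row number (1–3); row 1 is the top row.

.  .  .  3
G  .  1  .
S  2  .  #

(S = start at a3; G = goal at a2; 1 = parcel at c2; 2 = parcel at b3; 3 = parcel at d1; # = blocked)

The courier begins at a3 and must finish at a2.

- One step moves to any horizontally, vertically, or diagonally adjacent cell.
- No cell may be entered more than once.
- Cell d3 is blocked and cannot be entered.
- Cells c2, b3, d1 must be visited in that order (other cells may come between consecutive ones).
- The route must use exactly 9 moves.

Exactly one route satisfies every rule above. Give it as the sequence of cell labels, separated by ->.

a3 -> b2 -> c2 -> b3 -> c3 -> d2 -> d1 -> c1 -> b1 -> a2

The waypoints must appear in the order c2, b3, d1, with no cell reused.
Route from a3: up-right to b2, right to c2, down-left to b3, right to c3, up-right to d2, up to d1, 2× left (reaching b1), down-left to a2 — 9 moves in all.
Check: order respected (1 at step 2, 2 at step 3, 3 at step 6); 9 moves as required.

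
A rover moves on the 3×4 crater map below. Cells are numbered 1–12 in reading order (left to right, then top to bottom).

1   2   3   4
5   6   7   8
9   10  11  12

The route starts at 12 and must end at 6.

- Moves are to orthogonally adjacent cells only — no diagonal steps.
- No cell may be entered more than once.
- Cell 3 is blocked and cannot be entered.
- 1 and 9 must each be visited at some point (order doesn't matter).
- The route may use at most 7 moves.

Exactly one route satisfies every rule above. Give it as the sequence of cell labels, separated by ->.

The 7-move cap with required stops at 1, 9 leaves no slack for detours.
Route from 12: left 3 to 9, up 2 to 1, right 1 to 2, down 1 to 6 — 7 moves in all.
Check: all required cells visited; 7 ≤ 7 moves.

12 -> 11 -> 10 -> 9 -> 5 -> 1 -> 2 -> 6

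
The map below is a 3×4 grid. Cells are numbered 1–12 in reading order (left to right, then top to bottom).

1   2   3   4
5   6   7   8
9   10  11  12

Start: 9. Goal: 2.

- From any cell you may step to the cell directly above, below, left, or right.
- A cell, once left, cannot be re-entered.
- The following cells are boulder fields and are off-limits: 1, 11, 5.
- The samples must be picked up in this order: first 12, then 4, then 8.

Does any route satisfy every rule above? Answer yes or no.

no

12 must be visited but has only one open neighbour (8), and it is neither the start nor the goal — the route would have to enter and leave through 8, re-entering it.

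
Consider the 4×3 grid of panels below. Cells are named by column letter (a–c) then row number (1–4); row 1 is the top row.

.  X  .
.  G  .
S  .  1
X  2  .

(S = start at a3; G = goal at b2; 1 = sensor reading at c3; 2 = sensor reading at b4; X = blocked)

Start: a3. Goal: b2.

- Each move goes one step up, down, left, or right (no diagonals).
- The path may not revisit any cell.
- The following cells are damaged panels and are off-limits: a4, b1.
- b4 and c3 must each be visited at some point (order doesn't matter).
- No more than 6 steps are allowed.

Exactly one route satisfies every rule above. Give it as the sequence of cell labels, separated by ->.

Any route must reach b4 and c3 and still end at b2 within 6 moves, so the order of the required stops is forced.
Route from a3: right to b3, down to b4, right to c4, 2× up (reaching c2), left to b2 — 6 moves in all.
Check: all required cells visited; 6 ≤ 6 moves.

a3 -> b3 -> b4 -> c4 -> c3 -> c2 -> b2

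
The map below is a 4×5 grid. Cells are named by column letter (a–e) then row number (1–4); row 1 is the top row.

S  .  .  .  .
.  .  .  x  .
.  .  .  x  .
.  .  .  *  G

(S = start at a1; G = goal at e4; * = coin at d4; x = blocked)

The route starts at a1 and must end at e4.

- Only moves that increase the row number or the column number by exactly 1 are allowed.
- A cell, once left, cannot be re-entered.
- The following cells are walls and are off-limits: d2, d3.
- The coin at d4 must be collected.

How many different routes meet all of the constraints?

10

A right/down-only route from a1 to e4 makes exactly 3 down-moves and 4 right-moves in some order.
With no other constraints that would be C(7,3) = 35 routes.
Split at d4 and multiply the segment counts (each segment already excludes blocked cells): a1→d4: 10; d4→e4: 1; product = 10.
That gives 10 routes.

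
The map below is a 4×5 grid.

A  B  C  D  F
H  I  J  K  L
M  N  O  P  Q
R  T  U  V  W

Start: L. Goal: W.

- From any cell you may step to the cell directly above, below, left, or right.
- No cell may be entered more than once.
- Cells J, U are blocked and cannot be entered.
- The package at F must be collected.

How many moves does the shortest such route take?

6

Any route passes through F somewhere between L and W. Summing Manhattan distances along the two legs (L → F → W) gives a lower bound of 1 + 3 = 4 moves.
The shortest route satisfying every rule uses 6 moves: L → F → D → K → P → V → W.
The no-revisit rule (legs can't share cells) pushes the minimum above the 4-move bound; an exhaustive check rules out every length from 4 to 5, leaving 6 as the minimum.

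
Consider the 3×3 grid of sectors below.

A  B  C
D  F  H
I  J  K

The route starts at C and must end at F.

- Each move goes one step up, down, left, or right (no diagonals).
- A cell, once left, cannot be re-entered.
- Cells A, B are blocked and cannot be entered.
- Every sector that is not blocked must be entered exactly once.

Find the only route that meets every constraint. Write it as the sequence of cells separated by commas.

C, H, K, J, I, D, F

Need to visit all 7 open cells exactly once, starting at C and ending at F.
Route from C: down 2 to K, left 2 to I, up 1 to D, right 1 to F — 6 moves in all.
Check: all 7 open cells covered.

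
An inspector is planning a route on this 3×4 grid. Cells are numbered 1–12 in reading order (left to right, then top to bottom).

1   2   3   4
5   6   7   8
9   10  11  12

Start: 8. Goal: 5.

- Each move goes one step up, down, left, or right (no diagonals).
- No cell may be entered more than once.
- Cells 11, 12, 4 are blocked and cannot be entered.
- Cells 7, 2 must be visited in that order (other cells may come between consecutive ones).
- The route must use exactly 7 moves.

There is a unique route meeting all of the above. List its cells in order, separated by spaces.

The waypoints must appear in the order 7, 2, with no cell reused.
Route from 8: left to 7, up to 3, left to 2, 2× down (reaching 10), left to 9, up to 5 — 7 moves in all.
Check: order respected (7 at step 1, 2 at step 3); 7 moves as required.

8 7 3 2 6 10 9 5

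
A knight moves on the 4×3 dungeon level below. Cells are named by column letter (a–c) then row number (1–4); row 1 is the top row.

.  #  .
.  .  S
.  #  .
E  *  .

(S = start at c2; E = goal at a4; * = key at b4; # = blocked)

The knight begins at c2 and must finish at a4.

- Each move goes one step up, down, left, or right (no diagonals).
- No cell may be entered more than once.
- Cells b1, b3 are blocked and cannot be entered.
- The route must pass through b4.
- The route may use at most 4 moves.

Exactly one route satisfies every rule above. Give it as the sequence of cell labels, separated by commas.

c2, c3, c4, b4, a4

The 4-move cap with required stops at b4 leaves no slack for detours.
Route from c2: 2× down (reaching c4), 2× left (reaching a4) — 4 moves in all.
Check: all required cells visited; 4 ≤ 4 moves.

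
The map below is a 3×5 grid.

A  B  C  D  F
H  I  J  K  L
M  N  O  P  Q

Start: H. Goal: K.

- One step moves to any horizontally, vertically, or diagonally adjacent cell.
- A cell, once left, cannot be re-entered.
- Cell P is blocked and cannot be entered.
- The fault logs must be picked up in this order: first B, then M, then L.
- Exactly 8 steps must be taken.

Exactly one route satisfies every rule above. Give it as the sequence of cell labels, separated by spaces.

The waypoints must appear in the order B, M, L, with no cell reused.
Route from H: up-right to B, down to I, down-left to M, right to N, 2× up-right (reaching D), down-right to L, left to K — 8 moves in all.
Check: order respected (B at step 1, M at step 3, L at step 7); 8 moves as required.

H B I M N J D L K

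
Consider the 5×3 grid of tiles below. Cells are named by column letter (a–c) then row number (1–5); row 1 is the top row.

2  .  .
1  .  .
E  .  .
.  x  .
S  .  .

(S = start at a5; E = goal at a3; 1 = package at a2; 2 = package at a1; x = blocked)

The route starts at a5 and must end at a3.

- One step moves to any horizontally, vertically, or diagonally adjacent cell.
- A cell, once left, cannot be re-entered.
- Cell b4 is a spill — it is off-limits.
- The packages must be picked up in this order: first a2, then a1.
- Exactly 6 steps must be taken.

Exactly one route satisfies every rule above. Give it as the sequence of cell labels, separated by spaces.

a5 a4 b3 a2 a1 b2 a3

The waypoints must appear in the order a2, a1, with no cell reused.
Route from a5: up to a4, up-right to b3, up-left to a2, up to a1, down-right to b2, down-left to a3 — 6 moves in all.
Check: order respected (1 at step 3, 2 at step 4); 6 moves as required.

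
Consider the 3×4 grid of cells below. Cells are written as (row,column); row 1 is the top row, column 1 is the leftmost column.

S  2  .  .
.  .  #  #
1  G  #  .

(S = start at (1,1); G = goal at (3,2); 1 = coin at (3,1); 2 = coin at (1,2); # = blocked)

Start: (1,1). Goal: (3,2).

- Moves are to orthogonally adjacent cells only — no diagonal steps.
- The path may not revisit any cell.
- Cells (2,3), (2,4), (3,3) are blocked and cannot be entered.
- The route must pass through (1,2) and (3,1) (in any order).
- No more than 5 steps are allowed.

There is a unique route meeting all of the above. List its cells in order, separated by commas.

(1,1), (1,2), (2,2), (2,1), (3,1), (3,2)

The 5-move cap with required stops at (1,2), (3,1) leaves no slack for detours.
Route from (1,1): right 1 to (1,2), down 1 to (2,2), left 1 to (2,1), down 1 to (3,1), right 1 to (3,2) — 5 moves in all.
Check: all required cells visited; 5 ≤ 5 moves.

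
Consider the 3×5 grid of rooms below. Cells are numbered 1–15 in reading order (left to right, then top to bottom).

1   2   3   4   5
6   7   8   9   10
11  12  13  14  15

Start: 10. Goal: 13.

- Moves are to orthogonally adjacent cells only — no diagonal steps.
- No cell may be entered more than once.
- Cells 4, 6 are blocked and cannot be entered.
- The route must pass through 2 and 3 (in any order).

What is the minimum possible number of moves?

Any route passes through 2 and 3 in some order between 10 and 13. Summing Manhattan distances along each leg and taking the cheapest ordering (10 → 3 → 2 → 13) gives a lower bound of 3 + 1 + 3 = 7 moves.
A route of 7 moves achieves this: 10 → 9 → 8 → 3 → 2 → 7 → 12 → 13.
Since 7 matches the lower bound, it is optimal.

7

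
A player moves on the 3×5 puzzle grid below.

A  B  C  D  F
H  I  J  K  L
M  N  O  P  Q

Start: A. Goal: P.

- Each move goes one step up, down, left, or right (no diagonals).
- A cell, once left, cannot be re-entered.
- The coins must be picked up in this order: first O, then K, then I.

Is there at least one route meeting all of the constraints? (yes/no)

no

Ignoring the required order, 29 revisit-free routes from A to P pass through all of O, K, and I; the waypoint orders that occur are I → O → K (18); I → K → O (4); K → I → O (4); O → I → K (3) — never O → K → I.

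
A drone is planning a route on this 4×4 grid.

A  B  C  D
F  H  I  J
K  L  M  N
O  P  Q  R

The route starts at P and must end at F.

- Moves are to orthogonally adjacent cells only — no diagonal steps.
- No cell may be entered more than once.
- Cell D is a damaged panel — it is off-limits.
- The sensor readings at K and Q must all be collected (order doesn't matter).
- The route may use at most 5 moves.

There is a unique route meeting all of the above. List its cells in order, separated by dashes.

The 5-move cap with required stops at K, Q leaves no slack for detours.
Route from P: right 1 to Q, up 1 to M, left 2 to K, up 1 to F — 5 moves in all.
Check: all required cells visited; 5 ≤ 5 moves.

P - Q - M - L - K - F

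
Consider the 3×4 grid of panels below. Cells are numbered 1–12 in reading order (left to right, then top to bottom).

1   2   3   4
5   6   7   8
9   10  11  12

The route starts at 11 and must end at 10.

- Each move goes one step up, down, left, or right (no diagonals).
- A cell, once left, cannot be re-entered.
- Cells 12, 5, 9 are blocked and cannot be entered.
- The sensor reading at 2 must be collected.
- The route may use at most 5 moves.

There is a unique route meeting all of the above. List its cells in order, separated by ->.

11 -> 7 -> 3 -> 2 -> 6 -> 10

The budget equals the shortest possible length, so every move has to be on a shortest route through the required cells.
Route from 11: up 2 to 3, left 1 to 2, down 2 to 10 — 5 moves in all.
Check: all required cells visited; 5 ≤ 5 moves.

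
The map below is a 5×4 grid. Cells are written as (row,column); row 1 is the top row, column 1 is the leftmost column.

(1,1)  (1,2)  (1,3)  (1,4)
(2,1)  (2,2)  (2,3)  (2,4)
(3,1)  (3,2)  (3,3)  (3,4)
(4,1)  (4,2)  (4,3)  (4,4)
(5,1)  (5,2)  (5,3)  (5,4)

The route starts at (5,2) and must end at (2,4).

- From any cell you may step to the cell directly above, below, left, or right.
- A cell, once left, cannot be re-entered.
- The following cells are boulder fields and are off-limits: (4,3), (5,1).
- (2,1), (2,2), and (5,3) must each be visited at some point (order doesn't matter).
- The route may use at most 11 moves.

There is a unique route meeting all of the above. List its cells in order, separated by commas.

(5,2), (5,3), (5,4), (4,4), (3,4), (3,3), (3,2), (3,1), (2,1), (2,2), (2,3), (2,4)

The budget equals the shortest possible length, so every move has to be on a shortest route through the required cells.
Route from (5,2): 2× right (reaching (5,4)), 2× up (reaching (3,4)), 3× left (reaching (3,1)), up to (2,1), 3× right (reaching (2,4)) — 11 moves in all.
Check: all required cells visited; 11 ≤ 11 moves.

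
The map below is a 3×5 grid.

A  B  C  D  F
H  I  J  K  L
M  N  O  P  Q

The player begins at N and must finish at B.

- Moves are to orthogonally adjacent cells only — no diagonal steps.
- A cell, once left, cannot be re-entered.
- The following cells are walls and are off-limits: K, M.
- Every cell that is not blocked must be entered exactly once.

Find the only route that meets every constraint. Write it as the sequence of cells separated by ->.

Need to visit all 13 open cells exactly once, starting at N and ending at B.
Cell Q has only two open neighbours (L and P), so the path must pass straight through it: one of those is the cell it's entered from and the other is where it exits.
Route from N: right 3 to Q, up 2 to F, left 2 to C, down 1 to J, left 2 to H, up 1 to A, right 1 to B — 12 moves in all.
Check: all 13 open cells covered.

N -> O -> P -> Q -> L -> F -> D -> C -> J -> I -> H -> A -> B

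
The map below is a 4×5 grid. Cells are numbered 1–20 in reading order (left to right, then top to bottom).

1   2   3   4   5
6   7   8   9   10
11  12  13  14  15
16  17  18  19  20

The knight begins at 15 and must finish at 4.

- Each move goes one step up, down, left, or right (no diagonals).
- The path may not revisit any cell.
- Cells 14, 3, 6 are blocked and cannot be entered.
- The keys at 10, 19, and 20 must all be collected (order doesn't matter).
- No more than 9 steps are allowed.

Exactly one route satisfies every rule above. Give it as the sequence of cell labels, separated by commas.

Any route must reach 10, 19, and 20 and still end at 4 within 9 moves, so the order of the required stops is forced.
Route from 15: down 1 to 20, left 2 to 18, up 2 to 8, right 2 to 10, up 1 to 5, left 1 to 4 — 9 moves in all.
Check: all required cells visited; 9 ≤ 9 moves.

15, 20, 19, 18, 13, 8, 9, 10, 5, 4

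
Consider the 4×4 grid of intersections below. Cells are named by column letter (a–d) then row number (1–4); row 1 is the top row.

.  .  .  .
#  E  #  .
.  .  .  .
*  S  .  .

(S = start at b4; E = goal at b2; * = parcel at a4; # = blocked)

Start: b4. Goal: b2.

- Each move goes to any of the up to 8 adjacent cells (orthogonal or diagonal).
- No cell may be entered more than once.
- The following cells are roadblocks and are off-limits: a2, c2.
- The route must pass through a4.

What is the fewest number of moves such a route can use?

3

Any route passes through a4 somewhere between b4 and b2. Summing Chebyshev distances along the two legs (b4 → a4 → b2) gives a lower bound of 1 + 2 = 3 moves.
A route of 3 moves achieves this: b4 → a4 → a3 → b2.
Since 3 matches the lower bound, it is optimal.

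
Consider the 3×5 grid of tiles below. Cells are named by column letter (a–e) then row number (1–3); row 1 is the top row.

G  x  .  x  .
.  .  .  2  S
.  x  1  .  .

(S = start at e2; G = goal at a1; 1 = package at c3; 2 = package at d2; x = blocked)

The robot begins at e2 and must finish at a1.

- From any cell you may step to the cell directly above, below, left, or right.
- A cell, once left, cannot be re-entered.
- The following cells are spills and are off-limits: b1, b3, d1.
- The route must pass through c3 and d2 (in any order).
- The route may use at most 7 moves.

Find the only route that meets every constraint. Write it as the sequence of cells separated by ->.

e2 -> d2 -> d3 -> c3 -> c2 -> b2 -> a2 -> a1

The 7-move cap with required stops at c3, d2 leaves no slack for detours.
Route from e2: left 1 to d2, down 1 to d3, left 1 to c3, up 1 to c2, left 2 to a2, up 1 to a1 — 7 moves in all.
Check: all required cells visited; 7 ≤ 7 moves.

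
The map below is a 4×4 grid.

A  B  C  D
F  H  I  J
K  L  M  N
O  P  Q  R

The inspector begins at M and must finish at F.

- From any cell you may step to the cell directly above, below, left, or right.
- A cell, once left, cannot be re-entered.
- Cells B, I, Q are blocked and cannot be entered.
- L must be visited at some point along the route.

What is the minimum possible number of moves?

3

Any route passes through L somewhere between M and F. Summing Manhattan distances along the two legs (M → L → F) gives a lower bound of 1 + 2 = 3 moves.
A route of 3 moves achieves this: M → L → H → F.
Since 3 matches the lower bound, it is optimal.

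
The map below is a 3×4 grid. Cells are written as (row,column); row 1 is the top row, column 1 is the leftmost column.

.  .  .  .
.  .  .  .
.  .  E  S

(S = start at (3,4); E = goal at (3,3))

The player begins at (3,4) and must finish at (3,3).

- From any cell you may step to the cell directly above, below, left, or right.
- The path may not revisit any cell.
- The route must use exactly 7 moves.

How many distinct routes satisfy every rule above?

Need simple routes of exactly 7 moves from (3,4) to (3,3) (Manhattan distance 1, so 3 moves are spent on a detour and 3 undoing it).
Enumerating: (3,4) (2,4) (1,4) (1,3) (2,3) (2,2) (3,2) (3,3) | (3,4) (2,4) (1,4) (1,3) (1,2) (2,2) (3,2) (3,3) | (3,4) (2,4) (1,4) (1,3) (1,2) (2,2) (2,3) (3,3) | (3,4) (2,4) (2,3) (1,3) (1,2) (2,2) (3,2) (3,3) | (3,4) (2,4) (2,3) (2,2) (2,1) (3,1) (3,2) (3,3).
That gives 5 routes.

5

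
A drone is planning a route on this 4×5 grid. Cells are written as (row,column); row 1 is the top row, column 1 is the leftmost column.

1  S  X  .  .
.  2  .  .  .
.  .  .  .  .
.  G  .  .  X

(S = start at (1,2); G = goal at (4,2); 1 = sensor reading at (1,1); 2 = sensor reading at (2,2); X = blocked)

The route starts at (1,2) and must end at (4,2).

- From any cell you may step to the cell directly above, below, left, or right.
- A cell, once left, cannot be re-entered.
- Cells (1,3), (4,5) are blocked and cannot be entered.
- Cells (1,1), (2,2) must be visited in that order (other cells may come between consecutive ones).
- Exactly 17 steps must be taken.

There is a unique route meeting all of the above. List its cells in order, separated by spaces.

(1,2) (1,1) (2,1) (2,2) (2,3) (2,4) (1,4) (1,5) (2,5) (3,5) (3,4) (4,4) (4,3) (3,3) (3,2) (3,1) (4,1) (4,2)

The waypoints must appear in the order (1,1), (2,2), with no cell reused.
Route from (1,2): left to (1,1), down to (2,1), 3× right (reaching (2,4)), up to (1,4), right to (1,5), 2× down (reaching (3,5)), left to (3,4), down to (4,4), left to (4,3), up to (3,3), 2× left (reaching (3,1)), down to (4,1), right to (4,2) — 17 moves in all.
Check: order respected (1 at step 1, 2 at step 3); 17 moves as required.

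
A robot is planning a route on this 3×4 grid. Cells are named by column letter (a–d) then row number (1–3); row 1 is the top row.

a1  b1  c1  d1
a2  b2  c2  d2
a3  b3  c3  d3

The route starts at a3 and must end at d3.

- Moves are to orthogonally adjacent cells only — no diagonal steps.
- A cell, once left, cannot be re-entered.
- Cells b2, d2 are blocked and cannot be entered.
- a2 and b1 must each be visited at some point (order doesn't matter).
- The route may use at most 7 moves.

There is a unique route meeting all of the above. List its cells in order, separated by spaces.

The budget equals the shortest possible length, so every move has to be on a shortest route through the required cells.
Route from a3: 2× up (reaching a1), 2× right (reaching c1), 2× down (reaching c3), right to d3 — 7 moves in all.
Check: all required cells visited; 7 ≤ 7 moves.

a3 a2 a1 b1 c1 c2 c3 d3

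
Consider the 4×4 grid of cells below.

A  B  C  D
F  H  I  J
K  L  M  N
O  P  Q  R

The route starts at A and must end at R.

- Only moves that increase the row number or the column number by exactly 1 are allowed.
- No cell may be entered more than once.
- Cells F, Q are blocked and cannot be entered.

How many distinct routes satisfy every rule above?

A right/down-only route from A to R makes exactly 3 down-moves and 3 right-moves in some order.
With no other constraints that would be C(6,3) = 20 routes.
Subtract routes through each blocked cell (inclusion–exclusion for overlaps): − through F: 10 − through Q: 10 + through F&Q: 6 → 6.
That gives 6 routes.

6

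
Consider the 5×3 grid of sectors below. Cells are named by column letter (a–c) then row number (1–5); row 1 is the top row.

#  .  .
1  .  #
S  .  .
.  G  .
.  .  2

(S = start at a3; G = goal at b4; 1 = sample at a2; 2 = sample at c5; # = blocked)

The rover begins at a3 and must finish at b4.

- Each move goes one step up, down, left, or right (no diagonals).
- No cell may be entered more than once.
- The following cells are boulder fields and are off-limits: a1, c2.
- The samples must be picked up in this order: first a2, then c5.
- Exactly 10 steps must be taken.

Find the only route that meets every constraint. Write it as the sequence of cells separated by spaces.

a3 a2 b2 b3 c3 c4 c5 b5 a5 a4 b4

The waypoints must appear in the order a2, c5, with no cell reused.
Route from a3: up 1 to a2, right 1 to b2, down 1 to b3, right 1 to c3, down 2 to c5, left 2 to a5, up 1 to a4, right 1 to b4 — 10 moves in all.
Check: order respected (1 at step 1, 2 at step 6); 10 moves as required.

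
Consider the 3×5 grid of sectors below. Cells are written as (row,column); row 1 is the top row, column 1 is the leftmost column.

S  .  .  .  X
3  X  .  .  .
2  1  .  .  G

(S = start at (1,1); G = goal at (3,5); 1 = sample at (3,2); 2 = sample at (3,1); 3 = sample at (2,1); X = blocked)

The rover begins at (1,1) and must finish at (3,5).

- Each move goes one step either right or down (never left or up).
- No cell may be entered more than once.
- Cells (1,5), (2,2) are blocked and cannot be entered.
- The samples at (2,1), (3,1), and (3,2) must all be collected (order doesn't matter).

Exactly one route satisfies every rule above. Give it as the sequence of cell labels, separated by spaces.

(1,1) (2,1) (3,1) (3,2) (3,3) (3,4) (3,5)

Moves only go right or down, so the column and row indices never decrease.
Route from (1,1): down 2 to (3,1), right 4 to (3,5) — 6 moves in all.
Check: all required cells visited.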